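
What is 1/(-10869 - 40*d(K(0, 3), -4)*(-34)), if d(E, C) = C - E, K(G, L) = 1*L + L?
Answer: -1/24469 ≈ -4.0868e-5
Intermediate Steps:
K(G, L) = 2*L (K(G, L) = L + L = 2*L)
1/(-10869 - 40*d(K(0, 3), -4)*(-34)) = 1/(-10869 - 40*(-4 - 2*3)*(-34)) = 1/(-10869 - 40*(-4 - 1*6)*(-34)) = 1/(-10869 - 40*(-4 - 6)*(-34)) = 1/(-10869 - 40*(-10)*(-34)) = 1/(-10869 + 400*(-34)) = 1/(-10869 - 13600) = 1/(-24469) = -1/24469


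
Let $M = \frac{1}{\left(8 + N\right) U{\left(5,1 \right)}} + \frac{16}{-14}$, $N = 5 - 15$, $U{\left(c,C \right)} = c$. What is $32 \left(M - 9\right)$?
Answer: $- \frac{11472}{35} \approx -327.77$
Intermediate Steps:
$N = -10$ ($N = 5 - 15 = -10$)
$M = - \frac{87}{70}$ ($M = \frac{1}{\left(8 - 10\right) 5} + \frac{16}{-14} = \frac{1}{-2} \cdot \frac{1}{5} + 16 \left(- \frac{1}{14}\right) = \left(- \frac{1}{2}\right) \frac{1}{5} - \frac{8}{7} = - \frac{1}{10} - \frac{8}{7} = - \frac{87}{70} \approx -1.2429$)
$32 \left(M - 9\right) = 32 \left(- \frac{87}{70} - 9\right) = 32 \left(- \frac{717}{70}\right) = - \frac{11472}{35}$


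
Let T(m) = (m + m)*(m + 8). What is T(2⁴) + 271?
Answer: 1039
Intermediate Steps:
T(m) = 2*m*(8 + m) (T(m) = (2*m)*(8 + m) = 2*m*(8 + m))
T(2⁴) + 271 = 2*2⁴*(8 + 2⁴) + 271 = 2*16*(8 + 16) + 271 = 2*16*24 + 271 = 768 + 271 = 1039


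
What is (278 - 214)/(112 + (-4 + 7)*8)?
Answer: 8/17 ≈ 0.47059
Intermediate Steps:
(278 - 214)/(112 + (-4 + 7)*8) = 64/(112 + 3*8) = 64/(112 + 24) = 64/136 = 64*(1/136) = 8/17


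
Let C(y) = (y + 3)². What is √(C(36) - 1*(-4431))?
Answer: 8*√93 ≈ 77.149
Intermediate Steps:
C(y) = (3 + y)²
√(C(36) - 1*(-4431)) = √((3 + 36)² - 1*(-4431)) = √(39² + 4431) = √(1521 + 4431) = √5952 = 8*√93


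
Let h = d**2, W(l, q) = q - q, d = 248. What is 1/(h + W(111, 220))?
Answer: 1/61504 ≈ 1.6259e-5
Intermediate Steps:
W(l, q) = 0
h = 61504 (h = 248**2 = 61504)
1/(h + W(111, 220)) = 1/(61504 + 0) = 1/61504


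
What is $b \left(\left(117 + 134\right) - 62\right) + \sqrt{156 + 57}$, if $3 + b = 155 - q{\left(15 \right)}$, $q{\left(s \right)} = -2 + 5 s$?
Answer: $14931 + \sqrt{213} \approx 14946.0$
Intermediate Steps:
$b = 79$ ($b = -3 + \left(155 - \left(-2 + 5 \cdot 15\right)\right) = -3 + \left(155 - \left(-2 + 75\right)\right) = -3 + \left(155 - 73\right) = -3 + 82 = 79$)
$b \left(\left(117 + 134\right) - 62\right) + \sqrt{156 + 57} = 79 \left(\left(117 + 134\right) - 62\right) + \sqrt{156 + 57} = 79 \left(251 - 62\right) + \sqrt{213} = 79 \cdot 189 + \sqrt{213} = 14931 + \sqrt{213}$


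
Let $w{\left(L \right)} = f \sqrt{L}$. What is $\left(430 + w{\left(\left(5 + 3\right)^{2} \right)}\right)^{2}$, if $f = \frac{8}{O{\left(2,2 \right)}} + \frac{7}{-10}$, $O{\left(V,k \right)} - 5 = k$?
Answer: $\frac{230250276}{1225} \approx 1.8796 \cdot 10^{5}$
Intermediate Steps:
$O{\left(V,k \right)} = 5 + k$
$f = \frac{31}{70}$ ($f = \frac{8}{5 + 2} + \frac{7}{-10} = \frac{8}{7} + 7 \left(- \frac{1}{10}\right) = 8 \cdot \frac{1}{7} - \frac{7}{10} = \frac{8}{7} - \frac{7}{10} = \frac{31}{70} \approx 0.44286$)
$w{\left(L \right)} = \frac{31 \sqrt{L}}{70}$
$\left(430 + w{\left(\left(5 + 3\right)^{2} \right)}\right)^{2} = \left(430 + \frac{31 \sqrt{\left(5 + 3\right)^{2}}}{70}\right)^{2} = \left(430 + \frac{31 \sqrt{8^{2}}}{70}\right)^{2} = \left(430 + \frac{31 \sqrt{64}}{70}\right)^{2} = \left(430 + \frac{31}{70} \cdot 8\right)^{2} = \left(430 + \frac{124}{35}\right)^{2} = \left(\frac{15174}{35}\right)^{2} = \frac{230250276}{1225}$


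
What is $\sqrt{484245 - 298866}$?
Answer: $\sqrt{185379} \approx 430.56$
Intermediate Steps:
$\sqrt{484245 - 298866} = \sqrt{185379}$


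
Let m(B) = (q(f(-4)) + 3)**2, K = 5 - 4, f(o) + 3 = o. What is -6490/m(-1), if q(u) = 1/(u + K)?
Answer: -233640/289 ≈ -808.44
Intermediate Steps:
f(o) = -3 + o
K = 1
q(u) = 1/(1 + u) (q(u) = 1/(u + 1) = 1/(1 + u))
m(B) = 289/36 (m(B) = (1/(1 + (-3 - 4)) + 3)**2 = (1/(1 - 7) + 3)**2 = (1/(-6) + 3)**2 = (-1/6 + 3)**2 = (17/6)**2 = 289/36)
-6490/m(-1) = -6490/289/36 = -6490*36/289 = -233640/289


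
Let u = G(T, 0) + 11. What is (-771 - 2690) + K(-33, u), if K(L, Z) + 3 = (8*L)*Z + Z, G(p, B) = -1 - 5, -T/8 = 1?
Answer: -4779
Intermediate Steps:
T = -8 (T = -8*1 = -8)
G(p, B) = -6
u = 5 (u = -6 + 11 = 5)
K(L, Z) = -3 + Z + 8*L*Z (K(L, Z) = -3 + ((8*L)*Z + Z) = -3 + (8*L*Z + Z) = -3 + (Z + 8*L*Z) = -3 + Z + 8*L*Z)
(-771 - 2690) + K(-33, u) = (-771 - 2690) + (-3 + 5 + 8*(-33)*5) = -3461 + (-3 + 5 - 1320) = -3461 - 1318 = -4779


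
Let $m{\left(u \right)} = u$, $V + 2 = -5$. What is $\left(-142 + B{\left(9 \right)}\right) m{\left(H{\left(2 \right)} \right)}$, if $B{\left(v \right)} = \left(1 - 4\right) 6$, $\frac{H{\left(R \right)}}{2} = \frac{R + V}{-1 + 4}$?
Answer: $\frac{1600}{3} \approx 533.33$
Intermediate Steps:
$V = -7$ ($V = -2 - 5 = -7$)
$H{\left(R \right)} = - \frac{14}{3} + \frac{2 R}{3}$ ($H{\left(R \right)} = 2 \frac{R - 7}{-1 + 4} = 2 \frac{-7 + R}{3} = 2 \left(-7 + R\right) \frac{1}{3} = 2 \left(- \frac{7}{3} + \frac{R}{3}\right) = - \frac{14}{3} + \frac{2 R}{3}$)
$B{\left(v \right)} = -18$ ($B{\left(v \right)} = \left(-3\right) 6 = -18$)
$\left(-142 + B{\left(9 \right)}\right) m{\left(H{\left(2 \right)} \right)} = \left(-142 - 18\right) \left(- \frac{14}{3} + \frac{2}{3} \cdot 2\right) = - 160 \left(- \frac{14}{3} + \frac{4}{3}\right) = \left(-160\right) \left(- \frac{10}{3}\right) = \frac{1600}{3}$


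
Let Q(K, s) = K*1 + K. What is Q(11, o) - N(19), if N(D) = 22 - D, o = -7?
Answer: 19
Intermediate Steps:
Q(K, s) = 2*K (Q(K, s) = K + K = 2*K)
Q(11, o) - N(19) = 2*11 - (22 - 1*19) = 22 - (22 - 19) = 22 - 1*3 = 22 - 3 = 19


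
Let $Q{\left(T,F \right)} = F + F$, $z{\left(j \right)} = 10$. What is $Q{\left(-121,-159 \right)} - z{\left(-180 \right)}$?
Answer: $-328$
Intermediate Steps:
$Q{\left(T,F \right)} = 2 F$
$Q{\left(-121,-159 \right)} - z{\left(-180 \right)} = 2 \left(-159\right) - 10 = -318 - 10 = -328$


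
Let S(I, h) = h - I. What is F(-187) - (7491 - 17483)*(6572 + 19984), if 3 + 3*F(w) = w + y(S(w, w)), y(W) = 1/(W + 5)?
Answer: 3980212331/15 ≈ 2.6535e+8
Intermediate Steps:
y(W) = 1/(5 + W)
F(w) = -14/15 + w/3 (F(w) = -1 + (w + 1/(5 + (w - w)))/3 = -1 + (w + 1/(5 + 0))/3 = -1 + (w + 1/5)/3 = -1 + (w + ⅕)/3 = -1 + (⅕ + w)/3 = -1 + (1/15 + w/3) = -14/15 + w/3)
F(-187) - (7491 - 17483)*(6572 + 19984) = (-14/15 + (⅓)*(-187)) - (7491 - 17483)*(6572 + 19984) = (-14/15 - 187/3) - (-9992)*26556 = -949/15 - 1*(-265347552) = -949/15 + 265347552 = 3980212331/15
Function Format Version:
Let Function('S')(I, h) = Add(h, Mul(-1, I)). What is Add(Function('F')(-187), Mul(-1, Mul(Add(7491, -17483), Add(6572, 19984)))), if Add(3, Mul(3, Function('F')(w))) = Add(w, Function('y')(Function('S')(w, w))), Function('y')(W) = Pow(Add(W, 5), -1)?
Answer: Rational(3980212331, 15) ≈ 2.6535e+8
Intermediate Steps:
Function('y')(W) = Pow(Add(5, W), -1)
Function('F')(w) = Add(Rational(-14, 15), Mul(Rational(1, 3), w)) (Function('F')(w) = Add(-1, Mul(Rational(1, 3), Add(w, Pow(Add(5, Add(w, Mul(-1, w))), -1)))) = Add(-1, Mul(Rational(1, 3), Add(w, Pow(Add(5, 0), -1)))) = Add(-1, Mul(Rational(1, 3), Add(w, Pow(5, -1)))) = Add(-1, Mul(Rational(1, 3), Add(w, Rational(1, 5)))) = Add(-1, Mul(Rational(1, 3), Add(Rational(1, 5), w))) = Add(-1, Add(Rational(1, 15), Mul(Rational(1, 3), w))) = Add(Rational(-14, 15), Mul(Rational(1, 3), w)))
Add(Function('F')(-187), Mul(-1, Mul(Add(7491, -17483), Add(6572, 19984)))) = Add(Add(Rational(-14, 15), Mul(Rational(1, 3), -187)), Mul(-1, Mul(Add(7491, -17483), Add(6572, 19984)))) = Add(Add(Rational(-14, 15), Rational(-187, 3)), Mul(-1, Mul(-9992, 26556))) = Add(Rational(-949, 15), Mul(-1, -265347552)) = Add(Rational(-949, 15), 265347552) = Rational(3980212331, 15)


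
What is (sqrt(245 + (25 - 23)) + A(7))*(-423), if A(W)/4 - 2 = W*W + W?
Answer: -98136 - 423*sqrt(247) ≈ -1.0478e+5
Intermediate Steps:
A(W) = 8 + 4*W + 4*W**2 (A(W) = 8 + 4*(W*W + W) = 8 + 4*(W**2 + W) = 8 + 4*(W + W**2) = 8 + (4*W + 4*W**2) = 8 + 4*W + 4*W**2)
(sqrt(245 + (25 - 23)) + A(7))*(-423) = (sqrt(245 + (25 - 23)) + (8 + 4*7 + 4*7**2))*(-423) = (sqrt(245 + 2) + (8 + 28 + 4*49))*(-423) = (sqrt(247) + (8 + 28 + 196))*(-423) = (sqrt(247) + 232)*(-423) = (232 + sqrt(247))*(-423) = -98136 - 423*sqrt(247)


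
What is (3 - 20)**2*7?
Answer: 2023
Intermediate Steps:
(3 - 20)**2*7 = (-17)**2*7 = 289*7 = 2023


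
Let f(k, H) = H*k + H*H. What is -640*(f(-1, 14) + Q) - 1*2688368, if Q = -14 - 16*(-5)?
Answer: -2847088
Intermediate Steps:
Q = 66 (Q = -14 + 80 = 66)
f(k, H) = H² + H*k (f(k, H) = H*k + H² = H² + H*k)
-640*(f(-1, 14) + Q) - 1*2688368 = -640*(14*(14 - 1) + 66) - 1*2688368 = -640*(14*13 + 66) - 2688368 = -640*(182 + 66) - 2688368 = -640*248 - 2688368 = -158720 - 2688368 = -2847088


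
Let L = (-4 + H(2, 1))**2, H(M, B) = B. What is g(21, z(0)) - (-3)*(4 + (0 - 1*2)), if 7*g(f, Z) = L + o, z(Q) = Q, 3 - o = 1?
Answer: 53/7 ≈ 7.5714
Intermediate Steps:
o = 2 (o = 3 - 1*1 = 3 - 1 = 2)
L = 9 (L = (-4 + 1)**2 = (-3)**2 = 9)
g(f, Z) = 11/7 (g(f, Z) = (9 + 2)/7 = (1/7)*11 = 11/7)
g(21, z(0)) - (-3)*(4 + (0 - 1*2)) = 11/7 - (-3)*(4 + (0 - 1*2)) = 11/7 - (-3)*(4 + (0 - 2)) = 11/7 - (-3)*(4 - 2) = 11/7 - (-3)*2 = 11/7 - 1*(-6) = 11/7 + 6 = 53/7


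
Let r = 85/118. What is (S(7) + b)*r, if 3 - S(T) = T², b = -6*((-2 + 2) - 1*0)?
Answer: -1955/59 ≈ -33.136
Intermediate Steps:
r = 85/118 (r = 85*(1/118) = 85/118 ≈ 0.72034)
b = 0 (b = -6*(0 + 0) = -6*0 = 0)
S(T) = 3 - T²
(S(7) + b)*r = ((3 - 1*7²) + 0)*(85/118) = ((3 - 1*49) + 0)*(85/118) = ((3 - 49) + 0)*(85/118) = (-46 + 0)*(85/118) = -46*85/118 = -1955/59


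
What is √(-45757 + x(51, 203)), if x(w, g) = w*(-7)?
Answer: I*√46114 ≈ 214.74*I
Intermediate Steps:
x(w, g) = -7*w
√(-45757 + x(51, 203)) = √(-45757 - 7*51) = √(-45757 - 357) = √(-46114) = I*√46114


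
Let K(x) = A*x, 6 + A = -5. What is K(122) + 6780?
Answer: 5438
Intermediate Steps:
A = -11 (A = -6 - 5 = -11)
K(x) = -11*x
K(122) + 6780 = -11*122 + 6780 = -1342 + 6780 = 5438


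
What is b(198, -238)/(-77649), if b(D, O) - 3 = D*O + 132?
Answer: 15663/25883 ≈ 0.60515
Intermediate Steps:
b(D, O) = 135 + D*O (b(D, O) = 3 + (D*O + 132) = 3 + (132 + D*O) = 135 + D*O)
b(198, -238)/(-77649) = (135 + 198*(-238))/(-77649) = (135 - 47124)*(-1/77649) = -46989*(-1/77649) = 15663/25883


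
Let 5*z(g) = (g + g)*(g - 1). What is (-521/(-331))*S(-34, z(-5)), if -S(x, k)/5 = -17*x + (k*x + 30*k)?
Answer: -1380650/331 ≈ -4171.1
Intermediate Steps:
z(g) = 2*g*(-1 + g)/5 (z(g) = ((g + g)*(g - 1))/5 = ((2*g)*(-1 + g))/5 = (2*g*(-1 + g))/5 = 2*g*(-1 + g)/5)
S(x, k) = -150*k + 85*x - 5*k*x (S(x, k) = -5*(-17*x + (k*x + 30*k)) = -5*(-17*x + (30*k + k*x)) = -5*(-17*x + 30*k + k*x) = -150*k + 85*x - 5*k*x)
(-521/(-331))*S(-34, z(-5)) = (-521/(-331))*(-60*(-5)*(-1 - 5) + 85*(-34) - 5*(2/5)*(-5)*(-1 - 5)*(-34)) = (-521*(-1/331))*(-60*(-5)*(-6) - 2890 - 5*(2/5)*(-5)*(-6)*(-34)) = 521*(-150*12 - 2890 - 5*12*(-34))/331 = 521*(-1800 - 2890 + 2040)/331 = (521/331)*(-2650) = -1380650/331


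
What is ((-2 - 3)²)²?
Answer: 625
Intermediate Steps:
((-2 - 3)²)² = ((-5)²)² = 25² = 625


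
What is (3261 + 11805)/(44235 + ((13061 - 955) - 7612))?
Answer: 5022/16243 ≈ 0.30918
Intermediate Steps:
(3261 + 11805)/(44235 + ((13061 - 955) - 7612)) = 15066/(44235 + (12106 - 7612)) = 15066/(44235 + 4494) = 15066/48729 = 15066*(1/48729) = 5022/16243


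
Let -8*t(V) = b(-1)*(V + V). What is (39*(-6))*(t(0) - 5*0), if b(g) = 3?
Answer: 0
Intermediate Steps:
t(V) = -3*V/4 (t(V) = -3*(V + V)/8 = -3*2*V/8 = -3*V/4)
(39*(-6))*(t(0) - 5*0) = (39*(-6))*(-3/4*0 - 5*0) = -234*(0 + 0) = -234*0 = 0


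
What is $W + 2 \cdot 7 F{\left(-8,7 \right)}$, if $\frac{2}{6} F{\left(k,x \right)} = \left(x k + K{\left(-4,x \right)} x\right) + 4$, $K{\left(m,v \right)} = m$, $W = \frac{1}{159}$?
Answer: $- \frac{534239}{159} \approx -3360.0$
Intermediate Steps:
$W = \frac{1}{159} \approx 0.0062893$
$F{\left(k,x \right)} = 12 - 12 x + 3 k x$ ($F{\left(k,x \right)} = 3 \left(\left(x k - 4 x\right) + 4\right) = 3 \left(\left(k x - 4 x\right) + 4\right) = 3 \left(\left(- 4 x + k x\right) + 4\right) = 3 \left(4 - 4 x + k x\right) = 12 - 12 x + 3 k x$)
$W + 2 \cdot 7 F{\left(-8,7 \right)} = \frac{1}{159} + 2 \cdot 7 \left(12 - 84 + 3 \left(-8\right) 7\right) = \frac{1}{159} + 14 \left(12 - 84 - 168\right) = \frac{1}{159} + 14 \left(-240\right) = \frac{1}{159} - 3360 = - \frac{534239}{159}$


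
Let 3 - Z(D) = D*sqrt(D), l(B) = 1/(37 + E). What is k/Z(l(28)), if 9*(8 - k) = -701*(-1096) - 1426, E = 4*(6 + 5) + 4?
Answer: -235454910875/8290686 - 32588915*sqrt(85)/24872058 ≈ -28412.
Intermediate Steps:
E = 48 (E = 4*11 + 4 = 44 + 4 = 48)
l(B) = 1/85 (l(B) = 1/(37 + 48) = 1/85)
k = -766798/9 (k = 8 - (-701*(-1096) - 1426)/9 = 8 - (768296 - 1426)/9 = 8 - 1/9*766870 = 8 - 766870/9 = -766798/9 ≈ -85200.)
Z(D) = 3 - D**(3/2) (Z(D) = 3 - D*sqrt(D) = 3 - D**(3/2))
k/Z(l(28)) = -766798/(9*(3 - (1/85)**(3/2))) = -766798/(9*(3 - sqrt(85)/7225))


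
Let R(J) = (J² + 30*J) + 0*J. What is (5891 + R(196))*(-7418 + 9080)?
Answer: 83410794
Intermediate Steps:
R(J) = J² + 30*J (R(J) = (J² + 30*J) + 0 = J² + 30*J)
(5891 + R(196))*(-7418 + 9080) = (5891 + 196*(30 + 196))*(-7418 + 9080) = (5891 + 196*226)*1662 = (5891 + 44296)*1662 = 50187*1662 = 83410794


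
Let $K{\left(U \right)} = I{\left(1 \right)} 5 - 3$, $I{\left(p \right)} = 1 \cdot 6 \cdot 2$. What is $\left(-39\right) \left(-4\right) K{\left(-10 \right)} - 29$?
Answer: $8863$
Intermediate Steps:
$I{\left(p \right)} = 12$ ($I{\left(p \right)} = 6 \cdot 2 = 12$)
$K{\left(U \right)} = 57$ ($K{\left(U \right)} = 12 \cdot 5 - 3 = 60 - 3 = 57$)
$\left(-39\right) \left(-4\right) K{\left(-10 \right)} - 29 = \left(-39\right) \left(-4\right) 57 - 29 = 156 \cdot 57 - 29 = 8892 - 29 = 8863$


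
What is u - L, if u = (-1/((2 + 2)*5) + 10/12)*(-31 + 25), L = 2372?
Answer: -23767/10 ≈ -2376.7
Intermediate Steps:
u = -47/10 (u = (-1/(4*5) + 10*(1/12))*(-6) = (-1/20 + ⅚)*(-6) = (47/60)*(-6) = -47/10 ≈ -4.7000)
u - L = -47/10 - 1*2372 = -47/10 - 2372 = -23767/10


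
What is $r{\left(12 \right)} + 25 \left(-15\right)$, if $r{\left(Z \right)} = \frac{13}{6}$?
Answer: $- \frac{2237}{6} \approx -372.83$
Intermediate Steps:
$r{\left(Z \right)} = \frac{13}{6}$ ($r{\left(Z \right)} = 13 \cdot \frac{1}{6} = \frac{13}{6}$)
$r{\left(12 \right)} + 25 \left(-15\right) = \frac{13}{6} + 25 \left(-15\right) = \frac{13}{6} - 375 = - \frac{2237}{6}$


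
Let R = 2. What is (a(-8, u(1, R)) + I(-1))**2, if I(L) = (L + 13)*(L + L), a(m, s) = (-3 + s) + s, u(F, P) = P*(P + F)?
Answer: 225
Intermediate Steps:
u(F, P) = P*(F + P)
a(m, s) = -3 + 2*s
I(L) = 2*L*(13 + L) (I(L) = (13 + L)*(2*L) = 2*L*(13 + L))
(a(-8, u(1, R)) + I(-1))**2 = ((-3 + 2*(2*(1 + 2))) + 2*(-1)*(13 - 1))**2 = ((-3 + 2*(2*3)) + 2*(-1)*12)**2 = ((-3 + 2*6) - 24)**2 = ((-3 + 12) - 24)**2 = (9 - 24)**2 = (-15)**2 = 225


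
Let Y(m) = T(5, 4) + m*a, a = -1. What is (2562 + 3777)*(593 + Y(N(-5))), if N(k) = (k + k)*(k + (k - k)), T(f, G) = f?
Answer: 3473772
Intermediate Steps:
N(k) = 2*k² (N(k) = (2*k)*(k + 0) = (2*k)*k = 2*k²)
Y(m) = 5 - m (Y(m) = 5 + m*(-1) = 5 - m)
(2562 + 3777)*(593 + Y(N(-5))) = (2562 + 3777)*(593 + (5 - 2*(-5)²)) = 6339*(593 + (5 - 2*25)) = 6339*(593 + (5 - 1*50)) = 6339*(593 + (5 - 50)) = 6339*(593 - 45) = 6339*548 = 3473772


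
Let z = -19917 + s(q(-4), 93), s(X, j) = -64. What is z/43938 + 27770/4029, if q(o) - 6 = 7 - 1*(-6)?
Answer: 379884937/59008734 ≈ 6.4378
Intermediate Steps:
q(o) = 19 (q(o) = 6 + (7 - 1*(-6)) = 6 + (7 + 6) = 6 + 13 = 19)
z = -19981 (z = -19917 - 64 = -19981)
z/43938 + 27770/4029 = -19981/43938 + 27770/4029 = 379884937/59008734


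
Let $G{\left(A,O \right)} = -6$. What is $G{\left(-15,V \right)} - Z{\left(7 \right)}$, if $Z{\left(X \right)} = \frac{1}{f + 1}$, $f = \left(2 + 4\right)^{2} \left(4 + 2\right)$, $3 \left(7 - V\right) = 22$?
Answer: $- \frac{1303}{217} \approx -6.0046$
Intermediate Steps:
$V = - \frac{1}{3}$ ($V = 7 - \frac{22}{3} = - \frac{1}{3} \approx -0.33333$)
$f = 216$ ($f = 6^{2} \cdot 6 = 36 \cdot 6 = 216$)
$Z{\left(X \right)} = \frac{1}{217}$ ($Z{\left(X \right)} = \frac{1}{216 + 1} = \frac{1}{217}$)
$G{\left(-15,V \right)} - Z{\left(7 \right)} = -6 - \frac{1}{217} = - \frac{1303}{217}$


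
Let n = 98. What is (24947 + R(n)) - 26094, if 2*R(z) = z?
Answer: -1098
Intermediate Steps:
R(z) = z/2
(24947 + R(n)) - 26094 = (24947 + (½)*98) - 26094 = (24947 + 49) - 26094 = 24996 - 26094 = -1098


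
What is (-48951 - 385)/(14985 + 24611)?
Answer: -12334/9899 ≈ -1.2460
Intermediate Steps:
(-48951 - 385)/(14985 + 24611) = -49336/39596 = -49336*1/39596 = -12334/9899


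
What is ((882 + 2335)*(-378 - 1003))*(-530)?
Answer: 2354618810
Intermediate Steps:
((882 + 2335)*(-378 - 1003))*(-530) = (3217*(-1381))*(-530) = -4442677*(-530) = 2354618810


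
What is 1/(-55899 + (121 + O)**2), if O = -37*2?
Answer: -1/53690 ≈ -1.8625e-5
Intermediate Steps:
O = -74
1/(-55899 + (121 + O)**2) = 1/(-55899 + (121 - 74)**2) = 1/(-55899 + 47**2) = 1/(-55899 + 2209) = 1/(-53690) = -1/53690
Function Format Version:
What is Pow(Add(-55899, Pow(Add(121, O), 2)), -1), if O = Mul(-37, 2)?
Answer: Rational(-1, 53690) ≈ -1.8625e-5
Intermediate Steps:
O = -74
Pow(Add(-55899, Pow(Add(121, O), 2)), -1) = Pow(Add(-55899, Pow(Add(121, -74), 2)), -1) = Pow(Add(-55899, Pow(47, 2)), -1) = Pow(Add(-55899, 2209), -1) = Pow(-53690, -1) = Rational(-1, 53690)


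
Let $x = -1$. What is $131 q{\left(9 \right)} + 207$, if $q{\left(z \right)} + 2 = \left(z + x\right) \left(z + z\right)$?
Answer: $18809$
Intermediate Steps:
$q{\left(z \right)} = -2 + 2 z \left(-1 + z\right)$ ($q{\left(z \right)} = -2 + \left(z - 1\right) \left(z + z\right) = -2 + \left(-1 + z\right) 2 z = -2 + 2 z \left(-1 + z\right)$)
$131 q{\left(9 \right)} + 207 = 131 \left(-2 - 18 + 2 \cdot 9^{2}\right) + 207 = 131 \left(-2 - 18 + 2 \cdot 81\right) + 207 = 131 \left(-2 - 18 + 162\right) + 207 = 131 \cdot 142 + 207 = 18602 + 207 = 18809$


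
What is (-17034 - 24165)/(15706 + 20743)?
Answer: -41199/36449 ≈ -1.1303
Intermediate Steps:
(-17034 - 24165)/(15706 + 20743) = -41199/36449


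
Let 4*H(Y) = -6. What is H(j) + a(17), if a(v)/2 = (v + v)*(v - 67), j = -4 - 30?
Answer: -6803/2 ≈ -3401.5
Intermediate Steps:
j = -34
a(v) = 4*v*(-67 + v) (a(v) = 2*((v + v)*(v - 67)) = 2*((2*v)*(-67 + v)) = 2*(2*v*(-67 + v)) = 4*v*(-67 + v))
H(Y) = -3/2 (H(Y) = (¼)*(-6) = -3/2)
H(j) + a(17) = -3/2 + 4*17*(-67 + 17) = -3/2 + 4*17*(-50) = -3/2 - 3400 = -6803/2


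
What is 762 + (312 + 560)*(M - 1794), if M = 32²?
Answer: -670678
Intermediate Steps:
M = 1024
762 + (312 + 560)*(M - 1794) = 762 + (312 + 560)*(1024 - 1794) = 762 + 872*(-770) = 762 - 671440 = -670678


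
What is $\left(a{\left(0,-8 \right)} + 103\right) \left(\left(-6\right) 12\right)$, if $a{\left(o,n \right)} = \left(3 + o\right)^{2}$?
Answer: $-8064$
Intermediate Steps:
$\left(a{\left(0,-8 \right)} + 103\right) \left(\left(-6\right) 12\right) = \left(\left(3 + 0\right)^{2} + 103\right) \left(\left(-6\right) 12\right) = \left(3^{2} + 103\right) \left(-72\right) = \left(9 + 103\right) \left(-72\right) = 112 \left(-72\right) = -8064$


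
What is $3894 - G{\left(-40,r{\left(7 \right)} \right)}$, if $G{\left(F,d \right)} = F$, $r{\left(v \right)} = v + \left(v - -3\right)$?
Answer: $3934$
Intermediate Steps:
$r{\left(v \right)} = 3 + 2 v$ ($r{\left(v \right)} = v + \left(v + 3\right) = v + \left(3 + v\right) = 3 + 2 v$)
$3894 - G{\left(-40,r{\left(7 \right)} \right)} = 3894 - -40 = 3894 + 40 = 3934$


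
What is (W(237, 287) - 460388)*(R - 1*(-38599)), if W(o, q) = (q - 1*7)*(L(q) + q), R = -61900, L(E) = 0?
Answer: 8855032428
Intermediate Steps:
W(o, q) = q*(-7 + q) (W(o, q) = (q - 1*7)*(0 + q) = (q - 7)*q = (-7 + q)*q = q*(-7 + q))
(W(237, 287) - 460388)*(R - 1*(-38599)) = (287*(-7 + 287) - 460388)*(-61900 - 1*(-38599)) = (287*280 - 460388)*(-61900 + 38599) = (80360 - 460388)*(-23301) = -380028*(-23301) = 8855032428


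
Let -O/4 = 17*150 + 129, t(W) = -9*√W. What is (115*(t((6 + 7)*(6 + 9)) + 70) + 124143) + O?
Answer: 121477 - 1035*√195 ≈ 1.0702e+5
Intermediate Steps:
O = -10716 (O = -4*(17*150 + 129) = -4*(2550 + 129) = -4*2679 = -10716)
(115*(t((6 + 7)*(6 + 9)) + 70) + 124143) + O = (115*(-9*√(6 + 7)*√(6 + 9) + 70) + 124143) - 10716 = (115*(-9*√195 + 70) + 124143) - 10716 = (115*(70 - 9*√195) + 124143) - 10716 = ((8050 - 1035*√195) + 124143) - 10716 = (132193 - 1035*√195) - 10716 = 121477 - 1035*√195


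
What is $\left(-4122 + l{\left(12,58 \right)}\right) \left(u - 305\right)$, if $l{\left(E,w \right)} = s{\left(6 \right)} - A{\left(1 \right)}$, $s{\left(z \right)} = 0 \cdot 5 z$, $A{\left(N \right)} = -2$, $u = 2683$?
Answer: $-9797360$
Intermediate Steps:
$s{\left(z \right)} = 0$ ($s{\left(z \right)} = 0 z = 0$)
$l{\left(E,w \right)} = 2$ ($l{\left(E,w \right)} = 0 - -2 = 0 + 2 = 2$)
$\left(-4122 + l{\left(12,58 \right)}\right) \left(u - 305\right) = \left(-4122 + 2\right) \left(2683 - 305\right) = \left(-4120\right) 2378 = -9797360$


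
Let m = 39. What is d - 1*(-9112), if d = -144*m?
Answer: 3496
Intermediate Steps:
d = -5616 (d = -144*39 = -5616)
d - 1*(-9112) = -5616 - 1*(-9112) = -5616 + 9112 = 3496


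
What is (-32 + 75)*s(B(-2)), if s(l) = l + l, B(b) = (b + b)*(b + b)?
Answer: 1376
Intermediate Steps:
B(b) = 4*b² (B(b) = (2*b)*(2*b) = 4*b²)
s(l) = 2*l
(-32 + 75)*s(B(-2)) = (-32 + 75)*(2*(4*(-2)²)) = 43*(2*(4*4)) = 43*(2*16) = 43*32 = 1376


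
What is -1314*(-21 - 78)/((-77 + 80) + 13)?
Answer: 65043/8 ≈ 8130.4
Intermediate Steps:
-1314*(-21 - 78)/((-77 + 80) + 13) = -(-130086)/(3 + 13) = -(-130086)/16 = -1314*(-99/16) = 65043/8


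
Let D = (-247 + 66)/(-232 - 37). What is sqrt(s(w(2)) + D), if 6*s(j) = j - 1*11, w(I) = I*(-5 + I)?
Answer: I*sqrt(5628018)/1614 ≈ 1.4699*I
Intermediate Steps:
D = 181/269 (D = -181/(-269) = -181*(-1/269) = 181/269 ≈ 0.67286)
s(j) = -11/6 + j/6 (s(j) = (j - 1*11)/6 = (j - 11)/6 = (-11 + j)/6 = -11/6 + j/6)
sqrt(s(w(2)) + D) = sqrt((-11/6 + (2*(-5 + 2))/6) + 181/269) = sqrt((-11/6 + (2*(-3))/6) + 181/269) = sqrt((-11/6 + (1/6)*(-6)) + 181/269) = sqrt((-11/6 - 1) + 181/269) = sqrt(-17/6 + 181/269) = sqrt(-3487/1614) = I*sqrt(5628018)/1614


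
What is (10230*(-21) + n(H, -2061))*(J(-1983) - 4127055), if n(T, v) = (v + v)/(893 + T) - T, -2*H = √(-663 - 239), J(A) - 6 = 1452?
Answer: 7481435911096426/8441 - 34644209665*I*√902/16882 ≈ 8.8632e+11 - 6.1633e+7*I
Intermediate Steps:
J(A) = 1458 (J(A) = 6 + 1452 = 1458)
H = -I*√902/2 (H = -√(-663 - 239)/2 = -I*√902/2 ≈ -15.017*I)
n(T, v) = -T + 2*v/(893 + T) (n(T, v) = (2*v)/(893 + T) - T = 2*v/(893 + T) - T = -T + 2*v/(893 + T))
(10230*(-21) + n(H, -2061))*(J(-1983) - 4127055) = (10230*(-21) + (-(-I*√902/2)² - (-893)*I*√902/2 + 2*(-2061))/(893 - I*√902/2))*(1458 - 4127055) = (-214830 + (-1*(-451/2) + 893*I*√902/2 - 4122)/(893 - I*√902/2))*(-4125597) = (-214830 + (451/2 + 893*I*√902/2 - 4122)/(893 - I*√902/2))*(-4125597) = (-214830 + (-7793/2 + 893*I*√902/2)/(893 - I*√902/2))*(-4125597) = 886302003510 - 4125597*(-7793/2 + 893*I*√902/2)/(893 - I*√902/2)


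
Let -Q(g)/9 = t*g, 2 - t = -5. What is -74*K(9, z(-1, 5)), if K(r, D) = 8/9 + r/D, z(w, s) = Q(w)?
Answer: -4810/63 ≈ -76.349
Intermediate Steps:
t = 7 (t = 2 - 1*(-5) = 2 + 5 = 7)
Q(g) = -63*g
z(w, s) = -63*w
K(r, D) = 8/9 + r/D (K(r, D) = 8*(1/9) + r/D = 8/9 + r/D)
-74*K(9, z(-1, 5)) = -74*(8/9 + 9/((-63*(-1)))) = -74*(8/9 + 9/63) = -74*(8/9 + 9*(1/63)) = -74*(8/9 + 1/7) = -74*65/63 = -4810/63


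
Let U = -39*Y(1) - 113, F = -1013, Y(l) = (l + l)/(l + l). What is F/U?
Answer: 1013/152 ≈ 6.6645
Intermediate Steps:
Y(l) = 1 (Y(l) = (2*l)/((2*l)) = (2*l)*(1/(2*l)) = 1)
U = -152 (U = -39*1 - 113 = -39 - 113 = -152)
F/U = -1013/(-152) = -1013*(-1/152) = 1013/152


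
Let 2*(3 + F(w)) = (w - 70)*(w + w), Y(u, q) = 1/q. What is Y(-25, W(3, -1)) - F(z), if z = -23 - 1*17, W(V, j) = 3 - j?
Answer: -17587/4 ≈ -4396.8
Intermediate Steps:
z = -40 (z = -23 - 17 = -40)
F(w) = -3 + w*(-70 + w) (F(w) = -3 + ((w - 70)*(w + w))/2 = -3 + ((-70 + w)*(2*w))/2 = -3 + (2*w*(-70 + w))/2 = -3 + w*(-70 + w))
Y(-25, W(3, -1)) - F(z) = 1/(3 - 1*(-1)) - (-3 + (-40)² - 70*(-40)) = 1/(3 + 1) - (-3 + 1600 + 2800) = 1/4 - 1*4397 = ¼ - 4397 = -17587/4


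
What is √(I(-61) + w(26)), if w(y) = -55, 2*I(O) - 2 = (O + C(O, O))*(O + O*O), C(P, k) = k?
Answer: I*√223314 ≈ 472.56*I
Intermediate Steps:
I(O) = 1 + O*(O + O²) (I(O) = 1 + ((O + O)*(O + O*O))/2 = 1 + ((2*O)*(O + O²))/2 = 1 + (2*O*(O + O²))/2 = 1 + O*(O + O²))
√(I(-61) + w(26)) = √((1 + (-61)² + (-61)³) - 55) = √((1 + 3721 - 226981) - 55) = √(-223259 - 55) = √(-223314) = I*√223314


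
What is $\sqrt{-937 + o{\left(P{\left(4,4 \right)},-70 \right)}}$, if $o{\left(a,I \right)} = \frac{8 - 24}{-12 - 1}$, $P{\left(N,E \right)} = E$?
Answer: $\frac{i \sqrt{158145}}{13} \approx 30.59 i$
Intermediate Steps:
$o{\left(a,I \right)} = \frac{16}{13}$ ($o{\left(a,I \right)} = - \frac{16}{-13} = \left(-16\right) \left(- \frac{1}{13}\right) = \frac{16}{13}$)
$\sqrt{-937 + o{\left(P{\left(4,4 \right)},-70 \right)}} = \sqrt{-937 + \frac{16}{13}} = \sqrt{- \frac{12165}{13}} = \frac{i \sqrt{158145}}{13}$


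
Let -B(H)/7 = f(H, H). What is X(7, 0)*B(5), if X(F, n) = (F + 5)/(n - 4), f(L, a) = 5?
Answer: 105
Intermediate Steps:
B(H) = -35 (B(H) = -7*5 = -35)
X(F, n) = (5 + F)/(-4 + n)
X(7, 0)*B(5) = ((5 + 7)/(-4 + 0))*(-35) = (12/(-4))*(-35) = -¼*12*(-35) = -3*(-35) = 105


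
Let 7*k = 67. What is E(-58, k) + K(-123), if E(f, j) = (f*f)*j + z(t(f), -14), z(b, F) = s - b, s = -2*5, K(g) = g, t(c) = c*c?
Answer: 200909/7 ≈ 28701.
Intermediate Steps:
t(c) = c²
k = 67/7 (k = (⅐)*67 = 67/7 ≈ 9.5714)
s = -10
z(b, F) = -10 - b
E(f, j) = -10 - f² + j*f² (E(f, j) = (f*f)*j + (-10 - f²) = f²*j + (-10 - f²) = j*f² + (-10 - f²) = -10 - f² + j*f²)
E(-58, k) + K(-123) = (-10 - 1*(-58)² + (67/7)*(-58)²) - 123 = (-10 - 1*3364 + (67/7)*3364) - 123 = (-10 - 3364 + 225388/7) - 123 = 201770/7 - 123 = 200909/7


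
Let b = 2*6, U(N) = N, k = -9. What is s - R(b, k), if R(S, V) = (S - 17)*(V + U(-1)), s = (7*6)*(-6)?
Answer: -302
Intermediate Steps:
s = -252 (s = 42*(-6) = -252)
b = 12
R(S, V) = (-1 + V)*(-17 + S) (R(S, V) = (S - 17)*(V - 1) = (-17 + S)*(-1 + V) = (-1 + V)*(-17 + S))
s - R(b, k) = -252 - (17 - 1*12 - 17*(-9) + 12*(-9)) = -252 - (17 - 12 + 153 - 108) = -252 - 1*50 = -252 - 50 = -302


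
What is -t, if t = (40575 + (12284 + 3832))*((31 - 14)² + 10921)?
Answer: -635506110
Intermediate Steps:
t = 635506110 (t = (40575 + 16116)*(17² + 10921) = 56691*(289 + 10921) = 56691*11210 = 635506110)
-t = -1*635506110 = -635506110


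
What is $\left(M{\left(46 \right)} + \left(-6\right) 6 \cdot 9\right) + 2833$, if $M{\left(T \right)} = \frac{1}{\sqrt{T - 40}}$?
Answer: $2509 + \frac{\sqrt{6}}{6} \approx 2509.4$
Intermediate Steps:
$M{\left(T \right)} = \frac{1}{\sqrt{-40 + T}}$
$\left(M{\left(46 \right)} + \left(-6\right) 6 \cdot 9\right) + 2833 = \left(\frac{1}{\sqrt{-40 + 46}} + \left(-6\right) 6 \cdot 9\right) + 2833 = \left(\frac{1}{\sqrt{6}} - 324\right) + 2833 = \left(\frac{\sqrt{6}}{6} - 324\right) + 2833 = \left(-324 + \frac{\sqrt{6}}{6}\right) + 2833 = 2509 + \frac{\sqrt{6}}{6}$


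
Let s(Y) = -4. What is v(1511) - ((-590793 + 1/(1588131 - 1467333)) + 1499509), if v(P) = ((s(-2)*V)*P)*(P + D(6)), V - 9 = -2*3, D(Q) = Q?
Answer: -3432470338081/120798 ≈ -2.8415e+7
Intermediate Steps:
V = 3 (V = 9 - 2*3 = 9 - 6 = 3)
v(P) = -12*P*(6 + P) (v(P) = ((-4*3)*P)*(P + 6) = (-12*P)*(6 + P) = -12*P*(6 + P))
v(1511) - ((-590793 + 1/(1588131 - 1467333)) + 1499509) = -12*1511*(6 + 1511) - ((-590793 + 1/(1588131 - 1467333)) + 1499509) = -12*1511*1517 - ((-590793 + 1/120798) + 1499509) = -27506244 - ((-590793 + 1/120798) + 1499509) = -27506244 - (-71366612813/120798 + 1499509) = -27506244 - 1*109771075369/120798 = -27506244 - 109771075369/120798 = -3432470338081/120798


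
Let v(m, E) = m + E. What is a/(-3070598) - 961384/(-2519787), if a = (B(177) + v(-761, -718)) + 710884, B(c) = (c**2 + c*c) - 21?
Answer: 503321196289/3868626461313 ≈ 0.13010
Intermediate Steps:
B(c) = -21 + 2*c**2 (B(c) = (c**2 + c**2) - 21 = 2*c**2 - 21 = -21 + 2*c**2)
v(m, E) = E + m
a = 772042 (a = ((-21 + 2*177**2) + (-718 - 761)) + 710884 = ((-21 + 2*31329) - 1479) + 710884 = ((-21 + 62658) - 1479) + 710884 = (62637 - 1479) + 710884 = 61158 + 710884 = 772042)
a/(-3070598) - 961384/(-2519787) = 772042/(-3070598) - 961384/(-2519787) = 772042*(-1/3070598) - 961384*(-1/2519787) = -386021/1535299 + 961384/2519787 = 503321196289/3868626461313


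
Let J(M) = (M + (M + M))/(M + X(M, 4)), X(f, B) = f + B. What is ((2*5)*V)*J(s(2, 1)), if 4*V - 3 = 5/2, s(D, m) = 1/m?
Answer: 55/8 ≈ 6.8750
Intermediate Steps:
X(f, B) = B + f
V = 11/8 (V = ¾ + (5/2)/4 = ¾ + (5*(½))/4 = ¾ + (¼)*(5/2) = ¾ + 5/8 = 11/8 ≈ 1.3750)
J(M) = 3*M/(4 + 2*M) (J(M) = (M + (M + M))/(M + (4 + M)) = (M + 2*M)/(4 + 2*M) = (3*M)/(4 + 2*M) = 3*M/(4 + 2*M))
((2*5)*V)*J(s(2, 1)) = ((2*5)*(11/8))*((3/2)/(1*(2 + 1/1))) = (10*(11/8))*((3/2)*1/(2 + 1)) = 55*((3/2)*1/3)/4 = 55*((3/2)*1*(⅓))/4 = (55/4)*(½) = 55/8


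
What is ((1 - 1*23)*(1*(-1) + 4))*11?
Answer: -726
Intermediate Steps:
((1 - 1*23)*(1*(-1) + 4))*11 = ((1 - 23)*(-1 + 4))*11 = -22*3*11 = -66*11 = -726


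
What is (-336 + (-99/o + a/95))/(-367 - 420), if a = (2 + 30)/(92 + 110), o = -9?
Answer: 3118359/7551265 ≈ 0.41296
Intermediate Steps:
a = 16/101 (a = 32/202 = 32*(1/202) = 16/101 ≈ 0.15842)
(-336 + (-99/o + a/95))/(-367 - 420) = (-336 + (-99/(-9) + (16/101)/95))/(-367 - 420) = (-336 + (-99*(-⅑) + (16/101)*(1/95)))/(-787) = (-336 + (11 + 16/9595))*(-1/787) = (-336 + 105561/9595)*(-1/787) = -3118359/9595*(-1/787) = 3118359/7551265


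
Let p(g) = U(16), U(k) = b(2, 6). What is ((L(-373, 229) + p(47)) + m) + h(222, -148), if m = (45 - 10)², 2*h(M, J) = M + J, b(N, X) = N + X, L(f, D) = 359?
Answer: 1629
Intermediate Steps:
U(k) = 8 (U(k) = 2 + 6 = 8)
h(M, J) = J/2 + M/2 (h(M, J) = (M + J)/2 = (J + M)/2 = J/2 + M/2)
p(g) = 8
m = 1225 (m = 35² = 1225)
((L(-373, 229) + p(47)) + m) + h(222, -148) = ((359 + 8) + 1225) + ((½)*(-148) + (½)*222) = (367 + 1225) + (-74 + 111) = 1592 + 37 = 1629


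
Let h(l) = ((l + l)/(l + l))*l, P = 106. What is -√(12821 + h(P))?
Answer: -√12927 ≈ -113.70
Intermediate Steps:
h(l) = l (h(l) = ((2*l)/((2*l)))*l = ((2*l)*(1/(2*l)))*l = 1*l = l)
-√(12821 + h(P)) = -√(12821 + 106) = -√12927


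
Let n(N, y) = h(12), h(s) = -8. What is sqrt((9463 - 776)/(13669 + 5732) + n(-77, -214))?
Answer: I*sqrt(2842653921)/19401 ≈ 2.7481*I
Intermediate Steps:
n(N, y) = -8
sqrt((9463 - 776)/(13669 + 5732) + n(-77, -214)) = sqrt((9463 - 776)/(13669 + 5732) - 8) = sqrt(8687/19401 - 8) = sqrt(-146521/19401) = I*sqrt(2842653921)/19401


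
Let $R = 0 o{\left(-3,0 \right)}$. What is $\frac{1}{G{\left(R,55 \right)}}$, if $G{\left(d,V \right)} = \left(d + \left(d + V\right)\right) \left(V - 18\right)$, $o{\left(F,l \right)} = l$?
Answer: $\frac{1}{2035} \approx 0.0004914$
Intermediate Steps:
$R = 0$ ($R = 0 \cdot 0 = 0$)
$G{\left(d,V \right)} = \left(-18 + V\right) \left(V + 2 d\right)$ ($G{\left(d,V \right)} = \left(d + \left(V + d\right)\right) \left(-18 + V\right) = \left(V + 2 d\right) \left(-18 + V\right) = \left(-18 + V\right) \left(V + 2 d\right)$)
$\frac{1}{G{\left(R,55 \right)}} = \frac{1}{55^{2} - 0 - 990 + 2 \cdot 55 \cdot 0} = \frac{1}{3025 + 0 - 990 + 0} = \frac{1}{2035}$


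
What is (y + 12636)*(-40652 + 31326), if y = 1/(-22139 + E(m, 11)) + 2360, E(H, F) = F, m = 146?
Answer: -1547330223881/11064 ≈ -1.3985e+8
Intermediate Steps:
y = 52222079/22128 (y = 1/(-22139 + 11) + 2360 = 1/(-22128) + 2360 = -1/22128 + 2360 = 52222079/22128 ≈ 2360.0)
(y + 12636)*(-40652 + 31326) = (52222079/22128 + 12636)*(-40652 + 31326) = (331831487/22128)*(-9326) = -1547330223881/11064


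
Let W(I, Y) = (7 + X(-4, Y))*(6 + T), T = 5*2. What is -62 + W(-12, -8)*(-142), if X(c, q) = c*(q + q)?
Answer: -161374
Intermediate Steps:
X(c, q) = 2*c*q (X(c, q) = c*(2*q) = 2*c*q)
T = 10
W(I, Y) = 112 - 128*Y (W(I, Y) = (7 + 2*(-4)*Y)*(6 + 10) = (7 - 8*Y)*16 = 112 - 128*Y)
-62 + W(-12, -8)*(-142) = -62 + (112 - 128*(-8))*(-142) = -62 + (112 + 1024)*(-142) = -62 + 1136*(-142) = -62 - 161312 = -161374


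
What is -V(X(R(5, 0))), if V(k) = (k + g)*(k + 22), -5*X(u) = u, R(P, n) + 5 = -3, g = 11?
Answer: -7434/25 ≈ -297.36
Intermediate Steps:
R(P, n) = -8 (R(P, n) = -5 - 3 = -8)
X(u) = -u/5
V(k) = (11 + k)*(22 + k) (V(k) = (k + 11)*(k + 22) = (11 + k)*(22 + k))
-V(X(R(5, 0))) = -(242 + (-⅕*(-8))² + 33*(-⅕*(-8))) = -(242 + (8/5)² + 33*(8/5)) = -(242 + 64/25 + 264/5) = -1*7434/25 = -7434/25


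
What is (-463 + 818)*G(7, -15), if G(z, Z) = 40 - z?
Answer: 11715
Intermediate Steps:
(-463 + 818)*G(7, -15) = (-463 + 818)*(40 - 1*7) = 355*(40 - 7) = 355*33 = 11715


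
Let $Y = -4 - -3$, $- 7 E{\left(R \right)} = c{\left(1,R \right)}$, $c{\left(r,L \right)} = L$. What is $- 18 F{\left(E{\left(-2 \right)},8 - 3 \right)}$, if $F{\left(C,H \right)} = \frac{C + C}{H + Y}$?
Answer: $- \frac{18}{7} \approx -2.5714$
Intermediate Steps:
$E{\left(R \right)} = - \frac{R}{7}$
$Y = -1$ ($Y = -4 + 3 = -1$)
$F{\left(C,H \right)} = \frac{2 C}{-1 + H}$ ($F{\left(C,H \right)} = \frac{C + C}{H - 1} = \frac{2 C}{-1 + H}$)
$- 18 F{\left(E{\left(-2 \right)},8 - 3 \right)} = - 18 \frac{2 \left(\left(- \frac{1}{7}\right) \left(-2\right)\right)}{-1 + \left(8 - 3\right)} = - 18 \cdot 2 \cdot \frac{2}{7} \frac{1}{-1 + \left(8 - 3\right)} = - 18 \cdot 2 \cdot \frac{2}{7} \frac{1}{-1 + 5} = - 18 \cdot 2 \cdot \frac{2}{7} \cdot \frac{1}{4} = \left(-18\right) \frac{1}{7} = - \frac{18}{7}$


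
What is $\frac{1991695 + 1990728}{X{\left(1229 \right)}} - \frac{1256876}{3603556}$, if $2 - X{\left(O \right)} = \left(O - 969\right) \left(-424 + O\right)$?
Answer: $- \frac{3653486482309}{188554265922} \approx -19.376$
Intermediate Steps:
$X{\left(O \right)} = 2 - \left(-969 + O\right) \left(-424 + O\right)$ ($X{\left(O \right)} = 2 - \left(O - 969\right) \left(-424 + O\right) = 2 - \left(-969 + O\right) \left(-424 + O\right)$)
$\frac{1991695 + 1990728}{X{\left(1229 \right)}} - \frac{1256876}{3603556} = \frac{1991695 + 1990728}{-410854 - 1229^{2} + 1393 \cdot 1229} - \frac{1256876}{3603556} = \frac{3982423}{-410854 - 1510441 + 1711997} - \frac{314219}{900889} = \frac{3982423}{-209298} - \frac{314219}{900889} = 3982423 \left(- \frac{1}{209298}\right) - \frac{314219}{900889} = - \frac{3982423}{209298} - \frac{314219}{900889} = - \frac{3653486482309}{188554265922}$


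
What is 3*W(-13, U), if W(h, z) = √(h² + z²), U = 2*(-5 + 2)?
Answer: 3*√205 ≈ 42.953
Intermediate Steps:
U = -6 (U = 2*(-3) = -6)
3*W(-13, U) = 3*√((-13)² + (-6)²) = 3*√(169 + 36) = 3*√205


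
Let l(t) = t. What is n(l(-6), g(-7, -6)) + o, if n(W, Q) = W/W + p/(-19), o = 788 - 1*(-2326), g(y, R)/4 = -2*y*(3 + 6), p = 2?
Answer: 59183/19 ≈ 3114.9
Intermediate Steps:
g(y, R) = -72*y (g(y, R) = 4*(-2*y*(3 + 6)) = 4*(-2*y*9) = 4*(-18*y) = -72*y)
o = 3114 (o = 788 + 2326 = 3114)
n(W, Q) = 17/19 (n(W, Q) = W/W + 2/(-19) = 1 + 2*(-1/19) = 1 - 2/19 = 17/19)
n(l(-6), g(-7, -6)) + o = 17/19 + 3114 = 59183/19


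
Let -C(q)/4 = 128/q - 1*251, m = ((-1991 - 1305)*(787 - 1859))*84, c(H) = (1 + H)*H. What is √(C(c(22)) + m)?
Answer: 2*√4749455174035/253 ≈ 17228.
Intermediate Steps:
c(H) = H*(1 + H)
m = 296798208 (m = -3296*(-1072)*84 = 3533312*84 = 296798208)
C(q) = 1004 - 512/q (C(q) = -4*(128/q - 1*251) = -4*(128/q - 251) = -4*(-251 + 128/q) = 1004 - 512/q)
√(C(c(22)) + m) = √((1004 - 512*1/(22*(1 + 22))) + 296798208) = √((1004 - 512/(22*23)) + 296798208) = √((1004 - 512/506) + 296798208) = √((1004 - 512*1/506) + 296798208) = √((1004 - 256/253) + 296798208) = √(253756/253 + 296798208) = √(75090200380/253) = 2*√4749455174035/253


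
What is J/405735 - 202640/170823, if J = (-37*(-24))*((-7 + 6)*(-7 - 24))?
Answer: -25838574952/23102956635 ≈ -1.1184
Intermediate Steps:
J = 27528 (J = 888*(-1*(-31)) = 888*31 = 27528)
J/405735 - 202640/170823 = 27528/405735 - 202640/170823 = 27528*(1/405735) - 202640*1/170823 = 9176/135245 - 202640/170823 = -25838574952/23102956635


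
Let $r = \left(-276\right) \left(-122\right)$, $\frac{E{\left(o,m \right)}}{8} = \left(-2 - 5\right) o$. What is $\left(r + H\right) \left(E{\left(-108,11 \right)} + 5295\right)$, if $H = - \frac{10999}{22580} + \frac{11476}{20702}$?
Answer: $\frac{89269675915661793}{233725580} \approx 3.8194 \cdot 10^{8}$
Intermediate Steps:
$E{\left(o,m \right)} = - 56 o$ ($E{\left(o,m \right)} = 8 \left(-2 - 5\right) o = 8 \left(- 7 o\right) = - 56 o$)
$r = 33672$
$H = \frac{15713391}{233725580}$ ($H = \left(-10999\right) \frac{1}{22580} + 11476 \cdot \frac{1}{20702} = - \frac{10999}{22580} + \frac{5738}{10351} = \frac{15713391}{233725580} \approx 0.06723$)
$\left(r + H\right) \left(E{\left(-108,11 \right)} + 5295\right) = \left(33672 + \frac{15713391}{233725580}\right) \left(\left(-56\right) \left(-108\right) + 5295\right) = \frac{7870023443151 \left(6048 + 5295\right)}{233725580} = \frac{7870023443151}{233725580} \cdot 11343 = \frac{89269675915661793}{233725580}$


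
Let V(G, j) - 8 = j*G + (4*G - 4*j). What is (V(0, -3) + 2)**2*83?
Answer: 40172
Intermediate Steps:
V(G, j) = 8 - 4*j + 4*G + G*j (V(G, j) = 8 + (j*G + (4*G - 4*j)) = 8 + (G*j + (-4*j + 4*G)) = 8 + (-4*j + 4*G + G*j) = 8 - 4*j + 4*G + G*j)
(V(0, -3) + 2)**2*83 = ((8 - 4*(-3) + 4*0 + 0*(-3)) + 2)**2*83 = ((8 + 12 + 0 + 0) + 2)**2*83 = (20 + 2)**2*83 = 22**2*83 = 484*83 = 40172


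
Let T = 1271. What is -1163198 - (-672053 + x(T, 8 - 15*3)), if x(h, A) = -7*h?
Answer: -482248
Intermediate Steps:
-1163198 - (-672053 + x(T, 8 - 15*3)) = -1163198 - (-672053 - 7*1271) = -1163198 - (-672053 - 8897) = -1163198 - 1*(-680950) = -1163198 + 680950 = -482248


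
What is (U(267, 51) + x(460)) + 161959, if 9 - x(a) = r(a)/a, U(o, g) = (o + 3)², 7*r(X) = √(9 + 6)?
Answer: 234868 - √15/3220 ≈ 2.3487e+5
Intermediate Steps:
r(X) = √15/7 (r(X) = √(9 + 6)/7 = √15/7)
U(o, g) = (3 + o)²
x(a) = 9 - √15/(7*a) (x(a) = 9 - √15/7/a = 9 - √15/(7*a))
(U(267, 51) + x(460)) + 161959 = ((3 + 267)² + (9 - ⅐*√15/460)) + 161959 = (270² + (9 - ⅐*√15*1/460)) + 161959 = (72900 + (9 - √15/3220)) + 161959 = (72909 - √15/3220) + 161959 = 234868 - √15/3220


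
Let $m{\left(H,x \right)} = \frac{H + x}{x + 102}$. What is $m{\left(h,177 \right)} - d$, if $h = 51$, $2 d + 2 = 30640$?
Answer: $- \frac{1424591}{93} \approx -15318.0$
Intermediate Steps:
$d = 15319$ ($d = -1 + \frac{1}{2} \cdot 30640 = -1 + 15320 = 15319$)
$m{\left(H,x \right)} = \frac{H + x}{102 + x}$
$m{\left(h,177 \right)} - d = \frac{51 + 177}{102 + 177} - 15319 = \frac{1}{279} \cdot 228 - 15319 = \frac{76}{93} - 15319 = - \frac{1424591}{93}$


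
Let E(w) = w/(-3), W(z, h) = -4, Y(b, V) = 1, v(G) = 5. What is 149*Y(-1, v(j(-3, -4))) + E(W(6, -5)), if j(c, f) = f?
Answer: 451/3 ≈ 150.33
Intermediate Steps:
E(w) = -w/3 (E(w) = w*(-⅓) = -w/3)
149*Y(-1, v(j(-3, -4))) + E(W(6, -5)) = 149*1 - ⅓*(-4) = 149 + 4/3 = 451/3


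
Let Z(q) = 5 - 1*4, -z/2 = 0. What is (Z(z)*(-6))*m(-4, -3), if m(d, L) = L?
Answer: 18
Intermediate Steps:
z = 0 (z = -2*0 = 0)
Z(q) = 1 (Z(q) = 5 - 4 = 1)
(Z(z)*(-6))*m(-4, -3) = (1*(-6))*(-3) = -6*(-3) = 18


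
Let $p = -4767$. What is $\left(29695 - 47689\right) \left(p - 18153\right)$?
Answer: $412422480$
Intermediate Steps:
$\left(29695 - 47689\right) \left(p - 18153\right) = \left(29695 - 47689\right) \left(-4767 - 18153\right) = \left(-17994\right) \left(-22920\right) = 412422480$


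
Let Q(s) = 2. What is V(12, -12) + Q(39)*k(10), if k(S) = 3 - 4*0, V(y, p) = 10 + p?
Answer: 4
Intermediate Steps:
k(S) = 3 (k(S) = 3 + 0 = 3)
V(12, -12) + Q(39)*k(10) = (10 - 12) + 2*3 = -2 + 6 = 4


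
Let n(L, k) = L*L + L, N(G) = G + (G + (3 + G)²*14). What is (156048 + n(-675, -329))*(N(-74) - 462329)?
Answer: -239451949194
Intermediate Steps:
N(G) = 2*G + 14*(3 + G)² (N(G) = G + (G + 14*(3 + G)²) = 2*G + 14*(3 + G)²)
n(L, k) = L + L² (n(L, k) = L² + L = L + L²)
(156048 + n(-675, -329))*(N(-74) - 462329) = (156048 - 675*(1 - 675))*((2*(-74) + 14*(3 - 74)²) - 462329) = (156048 - 675*(-674))*((-148 + 14*(-71)²) - 462329) = (156048 + 454950)*((-148 + 14*5041) - 462329) = 610998*((-148 + 70574) - 462329) = 610998*(70426 - 462329) = 610998*(-391903) = -239451949194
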